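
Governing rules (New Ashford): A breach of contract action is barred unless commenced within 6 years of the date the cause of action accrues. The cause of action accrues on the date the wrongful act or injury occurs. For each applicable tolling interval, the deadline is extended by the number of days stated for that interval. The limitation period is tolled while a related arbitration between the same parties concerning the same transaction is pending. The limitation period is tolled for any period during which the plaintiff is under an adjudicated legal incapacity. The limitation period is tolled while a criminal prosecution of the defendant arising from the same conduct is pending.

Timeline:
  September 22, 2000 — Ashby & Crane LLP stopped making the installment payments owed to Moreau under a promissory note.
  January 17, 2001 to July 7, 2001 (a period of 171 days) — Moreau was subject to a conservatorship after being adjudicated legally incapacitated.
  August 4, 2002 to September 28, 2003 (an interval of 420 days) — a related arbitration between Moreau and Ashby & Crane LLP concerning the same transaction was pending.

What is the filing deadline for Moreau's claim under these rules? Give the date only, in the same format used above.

The claim accrued on September 22, 2000, when the wrongful act occurred.
6 years from September 22, 2000 is September 22, 2006.
The period was tolled for 171 days by the plaintiff's legal incapacity (January 17, 2001 to July 7, 2001), pushing the deadline to March 12, 2007.
The period was tolled for 420 days by the pending related arbitration (August 4, 2002 to September 28, 2003), pushing the deadline to May 5, 2008.

May 5, 2008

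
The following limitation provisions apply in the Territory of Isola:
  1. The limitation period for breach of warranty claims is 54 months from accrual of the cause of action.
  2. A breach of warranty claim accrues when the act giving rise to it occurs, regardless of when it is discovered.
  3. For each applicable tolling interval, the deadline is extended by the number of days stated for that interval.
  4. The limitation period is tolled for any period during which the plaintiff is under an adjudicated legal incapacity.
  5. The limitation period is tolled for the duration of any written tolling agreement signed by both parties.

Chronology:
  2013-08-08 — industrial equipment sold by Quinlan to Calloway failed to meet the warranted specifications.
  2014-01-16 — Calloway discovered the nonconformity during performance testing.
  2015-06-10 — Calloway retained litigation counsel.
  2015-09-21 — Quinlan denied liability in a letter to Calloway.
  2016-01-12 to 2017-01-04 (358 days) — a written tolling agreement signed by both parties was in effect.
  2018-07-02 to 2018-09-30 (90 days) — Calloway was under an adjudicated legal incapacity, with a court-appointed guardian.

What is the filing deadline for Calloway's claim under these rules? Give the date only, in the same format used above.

2019-05-02

Accrual is governed by the date of the act, so the period began to run on 2013-08-08; the later discovery on 2014-01-16 is irrelevant under the stated rule.
Adding the 54 months base period to 2013-08-08 gives a deadline of 2018-02-08, before any tolling.
The period was tolled for 358 days by the written tolling agreement (2016-01-12 to 2017-01-04), pushing the deadline to 2019-02-01.
Because the plaintiff's legal incapacity ran from 2018-07-02 to 2018-09-30, the deadline is extended by 90 days to 2019-05-02.
Nothing else in the chronology tolls or restarts the period.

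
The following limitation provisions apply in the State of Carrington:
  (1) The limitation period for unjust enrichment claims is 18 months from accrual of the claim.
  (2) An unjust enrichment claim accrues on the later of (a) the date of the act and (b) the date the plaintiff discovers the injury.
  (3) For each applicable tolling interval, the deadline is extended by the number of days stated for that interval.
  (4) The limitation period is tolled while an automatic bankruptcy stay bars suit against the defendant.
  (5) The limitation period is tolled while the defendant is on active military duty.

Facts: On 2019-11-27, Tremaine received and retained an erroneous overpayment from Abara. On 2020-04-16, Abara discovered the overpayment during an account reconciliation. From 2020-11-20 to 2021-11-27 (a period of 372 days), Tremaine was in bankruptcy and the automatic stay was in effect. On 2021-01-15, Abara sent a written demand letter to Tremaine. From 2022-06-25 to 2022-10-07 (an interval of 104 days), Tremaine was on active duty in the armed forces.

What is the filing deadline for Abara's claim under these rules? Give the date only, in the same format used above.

Because discovery on 2020-04-16 post-dates the 2019-11-27 act, accrual under the later-of rule falls on 2020-04-16.
Adding the 18 months base period to 2020-04-16 gives a deadline of 2021-10-16, before any tolling.
Because the automatic bankruptcy stay ran from 2020-11-20 to 2021-11-27, the deadline is extended by 372 days to 2022-10-23.
Because the defendant's active military service ran from 2022-06-25 to 2022-10-07, the deadline is extended by 104 days to 2023-02-04.
The other events in the timeline have no effect on the limitation period under the stated rules.

2023-02-04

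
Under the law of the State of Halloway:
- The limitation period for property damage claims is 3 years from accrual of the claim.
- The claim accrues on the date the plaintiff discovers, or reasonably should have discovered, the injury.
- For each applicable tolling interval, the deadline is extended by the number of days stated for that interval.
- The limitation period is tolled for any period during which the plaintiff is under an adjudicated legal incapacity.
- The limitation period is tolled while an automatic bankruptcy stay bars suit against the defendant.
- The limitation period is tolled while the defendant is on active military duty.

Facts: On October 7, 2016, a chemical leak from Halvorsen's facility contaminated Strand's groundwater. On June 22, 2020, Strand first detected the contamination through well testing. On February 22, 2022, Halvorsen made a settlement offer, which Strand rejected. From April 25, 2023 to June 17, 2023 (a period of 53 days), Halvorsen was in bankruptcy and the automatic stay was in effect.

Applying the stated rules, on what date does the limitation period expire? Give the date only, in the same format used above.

August 14, 2023

The claim did not accrue until Strand discovered the injury on June 22, 2020; the October 7, 2016 act date does not start the clock under the stated rule.
The untolled deadline — 3 years after June 22, 2020 — is June 22, 2023.
The automatic bankruptcy stay from April 25, 2023 to June 17, 2023 tolled the period for 53 days, extending the deadline to August 14, 2023.
The other events in the timeline have no effect on the limitation period under the stated rules.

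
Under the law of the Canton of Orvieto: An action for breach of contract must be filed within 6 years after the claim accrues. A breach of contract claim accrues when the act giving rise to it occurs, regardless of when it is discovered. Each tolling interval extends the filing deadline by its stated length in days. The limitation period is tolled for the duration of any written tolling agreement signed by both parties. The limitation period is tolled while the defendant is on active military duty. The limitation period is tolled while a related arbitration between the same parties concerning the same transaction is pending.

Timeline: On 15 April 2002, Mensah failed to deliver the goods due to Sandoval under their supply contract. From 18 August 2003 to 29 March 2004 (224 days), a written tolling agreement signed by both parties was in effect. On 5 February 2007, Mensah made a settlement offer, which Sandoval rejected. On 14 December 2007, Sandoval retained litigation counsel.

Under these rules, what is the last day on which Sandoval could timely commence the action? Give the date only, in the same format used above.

25 November 2008

The claim accrued on 15 April 2002, when the wrongful act occurred.
Adding the 6 years base period to 15 April 2002 gives a deadline of 15 April 2008, before any tolling.
Because the written tolling agreement ran from 18 August 2003 to 29 March 2004, the deadline is extended by 224 days to 25 November 2008.
Nothing else in the chronology tolls or restarts the period.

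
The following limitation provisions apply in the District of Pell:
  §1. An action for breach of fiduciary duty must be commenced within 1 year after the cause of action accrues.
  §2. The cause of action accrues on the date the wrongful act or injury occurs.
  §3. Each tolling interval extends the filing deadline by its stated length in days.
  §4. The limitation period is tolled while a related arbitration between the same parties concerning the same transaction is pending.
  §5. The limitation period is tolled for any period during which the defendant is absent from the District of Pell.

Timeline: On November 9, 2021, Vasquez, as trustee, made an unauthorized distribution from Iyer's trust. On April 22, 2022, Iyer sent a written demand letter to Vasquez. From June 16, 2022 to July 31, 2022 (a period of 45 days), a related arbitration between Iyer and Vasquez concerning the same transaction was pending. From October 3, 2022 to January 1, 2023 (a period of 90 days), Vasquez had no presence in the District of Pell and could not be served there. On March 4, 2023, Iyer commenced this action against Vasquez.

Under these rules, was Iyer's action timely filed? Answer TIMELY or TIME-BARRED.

TIMELY

The limitation period began to run on November 9, 2021.
1 year from November 9, 2021 is November 9, 2022.
Because the pending related arbitration ran from June 16, 2022 to July 31, 2022, the deadline is extended by 45 days to December 24, 2022.
The period was tolled for 90 days by the defendant's absence from the jurisdiction (October 3, 2022 to January 1, 2023), pushing the deadline to March 24, 2023.
None of the other events listed affects the running of the period under the stated rules.
Iyer filed on March 4, 2023, before the March 24, 2023 deadline, so the action is timely.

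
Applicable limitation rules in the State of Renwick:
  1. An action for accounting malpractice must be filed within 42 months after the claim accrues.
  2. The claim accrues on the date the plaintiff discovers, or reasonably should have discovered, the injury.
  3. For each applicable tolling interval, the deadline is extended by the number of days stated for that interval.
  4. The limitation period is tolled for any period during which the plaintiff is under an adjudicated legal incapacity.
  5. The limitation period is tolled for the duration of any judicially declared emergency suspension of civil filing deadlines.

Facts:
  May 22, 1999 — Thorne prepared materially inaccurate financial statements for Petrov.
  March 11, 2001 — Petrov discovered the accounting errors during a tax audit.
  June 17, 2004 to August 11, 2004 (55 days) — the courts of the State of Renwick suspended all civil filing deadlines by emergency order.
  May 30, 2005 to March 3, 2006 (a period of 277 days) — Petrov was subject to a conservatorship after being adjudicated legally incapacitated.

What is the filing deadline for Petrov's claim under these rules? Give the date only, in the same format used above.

November 5, 2004

The claim did not accrue until Petrov discovered the injury on March 11, 2001; the May 22, 1999 act date does not start the clock under the stated rule.
The untolled deadline — 42 months after March 11, 2001 — is September 11, 2004.
The emergency suspension of filing deadlines from June 17, 2004 to August 11, 2004 tolled the period for 55 days, extending the deadline to November 5, 2004.
The plaintiff's legal incapacity starting May 30, 2005 came too late — the period had run on November 5, 2004 — and so does not extend the deadline.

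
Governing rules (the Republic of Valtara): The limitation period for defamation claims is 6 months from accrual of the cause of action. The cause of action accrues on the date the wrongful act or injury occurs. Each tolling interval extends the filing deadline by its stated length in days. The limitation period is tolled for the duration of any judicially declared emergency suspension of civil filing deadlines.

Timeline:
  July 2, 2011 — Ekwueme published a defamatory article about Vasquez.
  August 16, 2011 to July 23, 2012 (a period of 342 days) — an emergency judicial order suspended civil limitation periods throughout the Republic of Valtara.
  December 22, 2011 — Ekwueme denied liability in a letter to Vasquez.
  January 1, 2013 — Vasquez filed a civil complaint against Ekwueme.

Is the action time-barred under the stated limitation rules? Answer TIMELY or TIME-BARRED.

The limitation period began to run on July 2, 2011.
The untolled deadline — 6 months after July 2, 2011 — is January 2, 2012.
Because the emergency suspension of filing deadlines ran from August 16, 2011 to July 23, 2012, the deadline is extended by 342 days to December 9, 2012.
The other events in the timeline have no effect on the limitation period under the stated rules.
Vasquez filed on January 1, 2013, after the December 9, 2012 deadline, so the action is time-barred.

TIME-BARRED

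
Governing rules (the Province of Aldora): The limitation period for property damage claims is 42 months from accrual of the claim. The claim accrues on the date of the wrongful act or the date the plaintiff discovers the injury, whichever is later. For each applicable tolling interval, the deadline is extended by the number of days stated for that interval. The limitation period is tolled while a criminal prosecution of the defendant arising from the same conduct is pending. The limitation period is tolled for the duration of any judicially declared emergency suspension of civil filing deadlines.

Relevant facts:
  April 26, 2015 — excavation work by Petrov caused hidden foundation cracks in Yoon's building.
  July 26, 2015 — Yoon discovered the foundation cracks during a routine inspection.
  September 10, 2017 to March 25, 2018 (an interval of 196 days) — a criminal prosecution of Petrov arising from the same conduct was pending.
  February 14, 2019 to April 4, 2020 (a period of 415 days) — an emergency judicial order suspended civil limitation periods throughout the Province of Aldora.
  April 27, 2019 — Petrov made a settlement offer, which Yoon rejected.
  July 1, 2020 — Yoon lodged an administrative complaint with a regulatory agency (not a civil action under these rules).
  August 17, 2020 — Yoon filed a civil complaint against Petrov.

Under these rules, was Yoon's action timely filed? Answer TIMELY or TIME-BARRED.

The claim accrued on July 26, 2015 — the later of the April 26, 2015 act and the July 26, 2015 discovery.
The untolled deadline — 42 months after July 26, 2015 — is January 26, 2019.
The pending criminal prosecution from September 10, 2017 to March 25, 2018 tolled the period for 196 days, extending the deadline to August 10, 2019.
The emergency suspension of filing deadlines from February 14, 2019 to April 4, 2020 tolled the period for 415 days, extending the deadline to September 28, 2020.
Nothing else in the chronology tolls or restarts the period.
The August 17, 2020 filing precedes the September 28, 2020 deadline; the claim is timely.

TIMELY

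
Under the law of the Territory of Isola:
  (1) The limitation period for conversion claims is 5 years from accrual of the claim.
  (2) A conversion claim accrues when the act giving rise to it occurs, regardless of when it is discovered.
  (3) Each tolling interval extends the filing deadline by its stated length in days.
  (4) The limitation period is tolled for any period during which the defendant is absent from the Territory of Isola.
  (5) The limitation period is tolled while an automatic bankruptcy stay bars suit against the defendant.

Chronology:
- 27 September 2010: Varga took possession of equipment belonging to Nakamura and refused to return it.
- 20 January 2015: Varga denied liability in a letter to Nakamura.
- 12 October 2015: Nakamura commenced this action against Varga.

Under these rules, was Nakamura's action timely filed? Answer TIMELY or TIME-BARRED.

The limitation period began to run on 27 September 2010.
Adding the 5 years base period to 27 September 2010 gives a deadline of 27 September 2015, before any tolling.
Nothing else in the chronology tolls or restarts the period.
Filing on 12 October 2015 missed the 27 September 2015 deadline — the action is time-barred.

TIME-BARRED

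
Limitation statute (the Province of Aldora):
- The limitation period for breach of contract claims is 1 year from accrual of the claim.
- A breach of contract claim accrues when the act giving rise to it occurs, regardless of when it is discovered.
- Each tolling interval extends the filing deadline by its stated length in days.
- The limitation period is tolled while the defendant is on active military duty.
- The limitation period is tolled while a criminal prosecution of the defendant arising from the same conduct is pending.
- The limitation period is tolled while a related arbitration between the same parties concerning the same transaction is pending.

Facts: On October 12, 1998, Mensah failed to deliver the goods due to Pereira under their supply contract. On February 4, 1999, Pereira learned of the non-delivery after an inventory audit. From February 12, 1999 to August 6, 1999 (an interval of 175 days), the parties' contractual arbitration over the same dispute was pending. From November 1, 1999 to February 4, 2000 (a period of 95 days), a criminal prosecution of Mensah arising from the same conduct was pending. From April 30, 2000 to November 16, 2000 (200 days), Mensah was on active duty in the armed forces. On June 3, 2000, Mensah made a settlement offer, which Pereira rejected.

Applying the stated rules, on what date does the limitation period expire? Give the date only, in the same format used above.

The claim accrued on October 12, 1998, when the wrongful act occurred; under the stated occurrence rule the February 4, 1999 discovery does not delay accrual.
1 year from October 12, 1998 is October 12, 1999.
Because the pending related arbitration ran from February 12, 1999 to August 6, 1999, the deadline is extended by 175 days to April 4, 2000.
Because the pending criminal prosecution ran from November 1, 1999 to February 4, 2000, the deadline is extended by 95 days to July 8, 2000.
Because the defendant's active military service ran from April 30, 2000 to November 16, 2000, the deadline is extended by 200 days to January 24, 2001.
The other events in the timeline have no effect on the limitation period under the stated rules.

January 24, 2001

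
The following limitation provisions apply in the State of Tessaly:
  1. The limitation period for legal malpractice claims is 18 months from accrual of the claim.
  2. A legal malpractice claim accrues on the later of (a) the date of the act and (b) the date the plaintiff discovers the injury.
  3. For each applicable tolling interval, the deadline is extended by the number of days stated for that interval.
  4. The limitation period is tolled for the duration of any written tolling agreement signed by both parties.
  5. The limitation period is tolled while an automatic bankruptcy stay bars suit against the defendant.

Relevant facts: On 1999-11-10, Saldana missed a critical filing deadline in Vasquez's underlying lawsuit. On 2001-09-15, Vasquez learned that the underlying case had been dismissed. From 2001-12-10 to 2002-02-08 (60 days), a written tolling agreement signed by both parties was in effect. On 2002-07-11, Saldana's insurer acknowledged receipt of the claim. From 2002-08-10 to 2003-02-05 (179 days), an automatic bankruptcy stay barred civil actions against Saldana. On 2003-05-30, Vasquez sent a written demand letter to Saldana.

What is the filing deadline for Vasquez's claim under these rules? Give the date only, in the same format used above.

The claim accrued on 2001-09-15 — the later of the 1999-11-10 act and the 2001-09-15 discovery.
18 months from 2001-09-15 is 2003-03-15.
The written tolling agreement from 2001-12-10 to 2002-02-08 tolled the period for 60 days, extending the deadline to 2003-05-14.
The period was tolled for 179 days by the automatic bankruptcy stay (2002-08-10 to 2003-02-05), pushing the deadline to 2003-11-09.
None of the other events listed affects the running of the period under the stated rules.

2003-11-09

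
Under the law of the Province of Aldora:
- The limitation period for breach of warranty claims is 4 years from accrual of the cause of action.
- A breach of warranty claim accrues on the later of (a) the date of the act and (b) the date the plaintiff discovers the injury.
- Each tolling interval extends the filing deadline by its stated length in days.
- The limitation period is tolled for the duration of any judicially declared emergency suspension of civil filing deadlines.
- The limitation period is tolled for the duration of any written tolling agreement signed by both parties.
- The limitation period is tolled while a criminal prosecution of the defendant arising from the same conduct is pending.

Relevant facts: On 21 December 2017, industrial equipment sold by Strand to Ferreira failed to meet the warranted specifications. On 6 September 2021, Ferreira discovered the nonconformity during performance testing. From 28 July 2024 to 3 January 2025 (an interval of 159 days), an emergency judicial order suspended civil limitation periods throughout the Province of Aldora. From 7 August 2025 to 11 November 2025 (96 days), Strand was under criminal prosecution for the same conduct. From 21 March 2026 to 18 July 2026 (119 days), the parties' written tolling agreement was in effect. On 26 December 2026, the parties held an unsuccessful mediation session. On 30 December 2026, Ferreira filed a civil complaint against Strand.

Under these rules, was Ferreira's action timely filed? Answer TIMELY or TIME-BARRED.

TIME-BARRED

The claim accrued on 6 September 2021 — the later of the 21 December 2017 act and the 6 September 2021 discovery.
Adding the 4 years base period to 6 September 2021 gives a deadline of 6 September 2025, before any tolling.
The period was tolled for 159 days by the emergency suspension of filing deadlines (28 July 2024 to 3 January 2025), pushing the deadline to 12 February 2026.
The pending criminal prosecution from 7 August 2025 to 11 November 2025 tolled the period for 96 days, extending the deadline to 19 May 2026.
The written tolling agreement from 21 March 2026 to 18 July 2026 tolled the period for 119 days, extending the deadline to 15 September 2026.
Nothing else in the chronology tolls or restarts the period.
Ferreira filed on 30 December 2026, after the 15 September 2026 deadline, so the action is time-barred.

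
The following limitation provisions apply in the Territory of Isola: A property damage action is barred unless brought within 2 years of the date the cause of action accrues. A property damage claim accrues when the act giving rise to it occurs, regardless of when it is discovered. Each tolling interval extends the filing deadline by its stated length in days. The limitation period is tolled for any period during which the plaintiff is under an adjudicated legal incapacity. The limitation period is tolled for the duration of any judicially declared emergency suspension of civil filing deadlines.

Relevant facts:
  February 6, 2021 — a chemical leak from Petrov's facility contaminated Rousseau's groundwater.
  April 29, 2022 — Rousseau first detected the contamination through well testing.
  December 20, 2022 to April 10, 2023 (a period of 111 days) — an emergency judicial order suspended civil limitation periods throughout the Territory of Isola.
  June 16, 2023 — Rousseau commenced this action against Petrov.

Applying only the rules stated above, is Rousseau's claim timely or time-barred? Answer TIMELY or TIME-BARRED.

TIME-BARRED

Because the rule ties accrual to occurrence, the claim accrued on February 6, 2021, not on the April 29, 2022 discovery date.
The untolled deadline — 2 years after February 6, 2021 — is February 6, 2023.
Because the emergency suspension of filing deadlines ran from December 20, 2022 to April 10, 2023, the deadline is extended by 111 days to May 28, 2023.
Filing on June 16, 2023 missed the May 28, 2023 deadline — the action is time-barred.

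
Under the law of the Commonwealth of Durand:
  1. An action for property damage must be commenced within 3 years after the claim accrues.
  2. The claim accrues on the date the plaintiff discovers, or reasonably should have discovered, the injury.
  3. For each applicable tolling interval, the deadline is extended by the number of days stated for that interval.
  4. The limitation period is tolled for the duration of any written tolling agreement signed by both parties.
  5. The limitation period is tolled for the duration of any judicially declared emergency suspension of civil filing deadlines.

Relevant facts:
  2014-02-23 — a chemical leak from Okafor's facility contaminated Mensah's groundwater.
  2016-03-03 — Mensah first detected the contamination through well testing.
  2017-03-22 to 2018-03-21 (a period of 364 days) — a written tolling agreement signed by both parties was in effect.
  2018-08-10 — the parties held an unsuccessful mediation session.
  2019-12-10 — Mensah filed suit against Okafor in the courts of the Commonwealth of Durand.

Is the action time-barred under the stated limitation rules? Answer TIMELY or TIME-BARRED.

Accrual is tied to discovery, so the period began on 2016-03-03 rather than on 2014-02-23 when the act occurred.
The untolled deadline — 3 years after 2016-03-03 — is 2019-03-03.
The period was tolled for 364 days by the written tolling agreement (2017-03-22 to 2018-03-21), pushing the deadline to 2020-03-01.
None of the other events listed affects the running of the period under the stated rules.
Filing on 2019-12-10 beat the 2020-03-01 deadline — the action is timely.

TIMELY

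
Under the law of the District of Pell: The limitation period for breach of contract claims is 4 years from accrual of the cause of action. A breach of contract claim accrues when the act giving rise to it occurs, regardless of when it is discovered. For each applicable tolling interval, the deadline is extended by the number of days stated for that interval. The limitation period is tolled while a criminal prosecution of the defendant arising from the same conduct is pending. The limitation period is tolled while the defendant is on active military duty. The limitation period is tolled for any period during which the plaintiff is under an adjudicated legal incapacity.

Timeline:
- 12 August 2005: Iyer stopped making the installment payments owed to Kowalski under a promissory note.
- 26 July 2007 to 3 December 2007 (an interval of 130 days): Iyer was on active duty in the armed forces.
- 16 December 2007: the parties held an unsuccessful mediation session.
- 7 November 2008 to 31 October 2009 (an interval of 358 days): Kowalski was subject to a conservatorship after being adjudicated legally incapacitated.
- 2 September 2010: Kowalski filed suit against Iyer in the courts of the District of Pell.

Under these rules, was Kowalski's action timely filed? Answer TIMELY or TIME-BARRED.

TIMELY

The cause of action accrued on 12 August 2005, the date of the act.
The untolled deadline — 4 years after 12 August 2005 — is 12 August 2009.
The period was tolled for 130 days by the defendant's active military service (26 July 2007 to 3 December 2007), pushing the deadline to 20 December 2009.
Because the plaintiff's legal incapacity ran from 7 November 2008 to 31 October 2009, the deadline is extended by 358 days to 13 December 2010.
The other events in the timeline have no effect on the limitation period under the stated rules.
Kowalski filed on 2 September 2010, before the 13 December 2010 deadline, so the action is timely.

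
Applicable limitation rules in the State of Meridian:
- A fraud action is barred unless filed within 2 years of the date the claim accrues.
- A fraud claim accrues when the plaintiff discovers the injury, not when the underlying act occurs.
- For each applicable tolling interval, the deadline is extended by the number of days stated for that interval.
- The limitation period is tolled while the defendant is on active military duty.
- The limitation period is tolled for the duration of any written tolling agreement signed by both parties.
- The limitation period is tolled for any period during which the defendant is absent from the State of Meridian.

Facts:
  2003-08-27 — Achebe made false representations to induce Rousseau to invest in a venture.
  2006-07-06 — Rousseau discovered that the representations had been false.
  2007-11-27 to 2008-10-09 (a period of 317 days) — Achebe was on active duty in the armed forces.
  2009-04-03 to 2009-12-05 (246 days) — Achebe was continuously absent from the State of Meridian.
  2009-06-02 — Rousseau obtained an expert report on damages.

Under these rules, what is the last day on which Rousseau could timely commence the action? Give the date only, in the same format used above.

2010-01-20

Accrual is tied to discovery, so the period began on 2006-07-06 rather than on 2003-08-27 when the act occurred.
The untolled deadline — 2 years after 2006-07-06 — is 2008-07-06.
The period was tolled for 317 days by the defendant's active military service (2007-11-27 to 2008-10-09), pushing the deadline to 2009-05-19.
The defendant's absence from the jurisdiction from 2009-04-03 to 2009-12-05 tolled the period for 246 days, extending the deadline to 2010-01-20.
Nothing else in the chronology tolls or restarts the period.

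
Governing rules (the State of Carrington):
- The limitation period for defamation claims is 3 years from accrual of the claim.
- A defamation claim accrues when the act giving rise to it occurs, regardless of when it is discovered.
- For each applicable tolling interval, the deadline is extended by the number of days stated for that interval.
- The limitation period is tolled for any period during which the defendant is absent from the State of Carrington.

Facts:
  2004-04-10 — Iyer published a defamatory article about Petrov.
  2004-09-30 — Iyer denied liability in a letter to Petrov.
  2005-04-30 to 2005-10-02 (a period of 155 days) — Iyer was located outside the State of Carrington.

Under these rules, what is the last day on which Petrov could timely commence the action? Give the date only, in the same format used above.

The claim accrued on 2004-04-10, the date of the act.
The untolled deadline — 3 years after 2004-04-10 — is 2007-04-10.
Because the defendant's absence from the jurisdiction ran from 2005-04-30 to 2005-10-02, the deadline is extended by 155 days to 2007-09-12.
The other events in the timeline have no effect on the limitation period under the stated rules.

2007-09-12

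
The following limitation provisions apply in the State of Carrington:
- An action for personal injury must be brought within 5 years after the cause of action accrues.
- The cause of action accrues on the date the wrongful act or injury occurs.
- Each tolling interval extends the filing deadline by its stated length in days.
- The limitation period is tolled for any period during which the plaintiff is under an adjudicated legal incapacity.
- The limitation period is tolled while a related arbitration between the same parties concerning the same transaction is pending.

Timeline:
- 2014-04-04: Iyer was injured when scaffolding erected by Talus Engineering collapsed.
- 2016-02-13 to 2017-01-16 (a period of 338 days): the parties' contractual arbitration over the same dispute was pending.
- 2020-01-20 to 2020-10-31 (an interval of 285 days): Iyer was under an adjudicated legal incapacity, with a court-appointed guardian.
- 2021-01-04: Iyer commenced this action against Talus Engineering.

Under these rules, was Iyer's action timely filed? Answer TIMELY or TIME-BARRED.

The claim accrued on 2014-04-04, when the wrongful act occurred.
5 years from 2014-04-04 is 2019-04-04.
Because the pending related arbitration ran from 2016-02-13 to 2017-01-16, the deadline is extended by 338 days to 2020-03-07.
The period was tolled for 285 days by the plaintiff's legal incapacity (2020-01-20 to 2020-10-31), pushing the deadline to 2020-12-17.
Iyer filed on 2021-01-04, after the 2020-12-17 deadline, so the action is time-barred.

TIME-BARRED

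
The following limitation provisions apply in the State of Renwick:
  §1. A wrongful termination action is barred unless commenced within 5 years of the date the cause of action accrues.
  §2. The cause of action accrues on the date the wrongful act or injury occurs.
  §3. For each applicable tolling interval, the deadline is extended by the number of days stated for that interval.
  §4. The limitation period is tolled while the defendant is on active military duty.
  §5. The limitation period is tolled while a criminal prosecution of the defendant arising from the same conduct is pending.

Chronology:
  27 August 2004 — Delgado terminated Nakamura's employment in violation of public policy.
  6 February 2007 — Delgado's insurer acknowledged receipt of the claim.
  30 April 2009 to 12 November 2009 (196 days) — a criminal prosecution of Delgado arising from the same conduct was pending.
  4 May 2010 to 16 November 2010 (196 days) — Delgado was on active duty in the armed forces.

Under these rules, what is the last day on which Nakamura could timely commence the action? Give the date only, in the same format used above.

11 March 2010

The claim accrued on 27 August 2004, when the wrongful act occurred.
5 years from 27 August 2004 is 27 August 2009.
The period was tolled for 196 days by the pending criminal prosecution (30 April 2009 to 12 November 2009), pushing the deadline to 11 March 2010.
The defendant's active military service from 4 May 2010 to 16 November 2010 began after the period had already run on 11 March 2010, so it has no tolling effect.
Nothing else in the chronology tolls or restarts the period.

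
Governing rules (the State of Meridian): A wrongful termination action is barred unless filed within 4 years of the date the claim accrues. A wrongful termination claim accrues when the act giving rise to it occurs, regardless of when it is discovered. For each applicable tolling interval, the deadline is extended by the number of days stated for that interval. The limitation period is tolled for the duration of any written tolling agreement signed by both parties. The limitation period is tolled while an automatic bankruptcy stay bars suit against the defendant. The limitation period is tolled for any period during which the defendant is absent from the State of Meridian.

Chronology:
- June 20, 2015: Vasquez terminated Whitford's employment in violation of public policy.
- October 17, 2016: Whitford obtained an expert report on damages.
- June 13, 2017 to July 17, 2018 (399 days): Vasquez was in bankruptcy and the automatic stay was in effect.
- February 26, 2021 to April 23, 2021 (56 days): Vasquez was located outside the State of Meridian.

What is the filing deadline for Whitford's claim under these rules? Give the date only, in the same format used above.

July 23, 2020

The claim accrued on June 20, 2015, when the wrongful act occurred.
The untolled deadline — 4 years after June 20, 2015 — is June 20, 2019.
Because the automatic bankruptcy stay ran from June 13, 2017 to July 17, 2018, the deadline is extended by 399 days to July 23, 2020.
The defendant's absence from the jurisdiction starting February 26, 2021 came too late — the period had run on July 23, 2020 — and so does not extend the deadline.
Nothing else in the chronology tolls or restarts the period.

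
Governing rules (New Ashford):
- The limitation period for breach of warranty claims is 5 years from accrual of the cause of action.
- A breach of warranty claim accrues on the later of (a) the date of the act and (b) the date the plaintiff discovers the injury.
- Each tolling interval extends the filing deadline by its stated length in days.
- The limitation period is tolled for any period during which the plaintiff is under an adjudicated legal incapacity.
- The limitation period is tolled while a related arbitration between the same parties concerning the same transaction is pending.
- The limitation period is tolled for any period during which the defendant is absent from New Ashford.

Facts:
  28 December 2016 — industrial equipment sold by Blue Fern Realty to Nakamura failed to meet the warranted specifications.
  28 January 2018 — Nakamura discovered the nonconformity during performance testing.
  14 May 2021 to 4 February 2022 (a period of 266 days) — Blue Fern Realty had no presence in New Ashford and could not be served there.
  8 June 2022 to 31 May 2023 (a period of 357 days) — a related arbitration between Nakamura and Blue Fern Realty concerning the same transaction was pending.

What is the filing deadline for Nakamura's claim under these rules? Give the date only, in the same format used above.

12 October 2024

The claim accrued on 28 January 2018 — the later of the 28 December 2016 act and the 28 January 2018 discovery.
5 years from 28 January 2018 is 28 January 2023.
Because the defendant's absence from the jurisdiction ran from 14 May 2021 to 4 February 2022, the deadline is extended by 266 days to 21 October 2023.
The pending related arbitration from 8 June 2022 to 31 May 2023 tolled the period for 357 days, extending the deadline to 12 October 2024.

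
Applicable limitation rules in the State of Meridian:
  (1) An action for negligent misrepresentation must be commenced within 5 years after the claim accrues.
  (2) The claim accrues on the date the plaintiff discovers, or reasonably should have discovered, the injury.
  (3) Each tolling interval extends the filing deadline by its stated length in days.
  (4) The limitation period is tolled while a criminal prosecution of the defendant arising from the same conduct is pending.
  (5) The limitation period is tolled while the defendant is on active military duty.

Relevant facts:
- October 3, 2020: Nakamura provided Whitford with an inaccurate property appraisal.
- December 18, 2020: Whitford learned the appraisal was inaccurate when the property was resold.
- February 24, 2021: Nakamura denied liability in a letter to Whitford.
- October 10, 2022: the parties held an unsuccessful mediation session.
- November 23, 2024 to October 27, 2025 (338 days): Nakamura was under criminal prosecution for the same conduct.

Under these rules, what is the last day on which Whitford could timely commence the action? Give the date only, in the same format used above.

Accrual is tied to discovery, so the period began on December 18, 2020 rather than on October 3, 2020 when the act occurred.
Adding the 5 years base period to December 18, 2020 gives a deadline of December 18, 2025, before any tolling.
The pending criminal prosecution from November 23, 2024 to October 27, 2025 tolled the period for 338 days, extending the deadline to November 21, 2026.
The other events in the timeline have no effect on the limitation period under the stated rules.

November 21, 2026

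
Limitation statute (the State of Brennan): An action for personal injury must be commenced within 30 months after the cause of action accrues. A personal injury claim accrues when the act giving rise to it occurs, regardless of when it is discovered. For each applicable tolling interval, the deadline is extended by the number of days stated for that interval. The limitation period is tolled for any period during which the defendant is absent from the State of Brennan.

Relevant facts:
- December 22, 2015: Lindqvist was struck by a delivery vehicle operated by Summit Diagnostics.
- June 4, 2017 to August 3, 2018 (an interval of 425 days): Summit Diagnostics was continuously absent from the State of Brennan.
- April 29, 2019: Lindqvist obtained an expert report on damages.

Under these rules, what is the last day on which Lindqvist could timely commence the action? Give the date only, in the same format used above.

The limitation period began to run on December 22, 2015.
Adding the 30 months base period to December 22, 2015 gives a deadline of June 22, 2018, before any tolling.
The period was tolled for 425 days by the defendant's absence from the jurisdiction (June 4, 2017 to August 3, 2018), pushing the deadline to August 21, 2019.
The other events in the timeline have no effect on the limitation period under the stated rules.

August 21, 2019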